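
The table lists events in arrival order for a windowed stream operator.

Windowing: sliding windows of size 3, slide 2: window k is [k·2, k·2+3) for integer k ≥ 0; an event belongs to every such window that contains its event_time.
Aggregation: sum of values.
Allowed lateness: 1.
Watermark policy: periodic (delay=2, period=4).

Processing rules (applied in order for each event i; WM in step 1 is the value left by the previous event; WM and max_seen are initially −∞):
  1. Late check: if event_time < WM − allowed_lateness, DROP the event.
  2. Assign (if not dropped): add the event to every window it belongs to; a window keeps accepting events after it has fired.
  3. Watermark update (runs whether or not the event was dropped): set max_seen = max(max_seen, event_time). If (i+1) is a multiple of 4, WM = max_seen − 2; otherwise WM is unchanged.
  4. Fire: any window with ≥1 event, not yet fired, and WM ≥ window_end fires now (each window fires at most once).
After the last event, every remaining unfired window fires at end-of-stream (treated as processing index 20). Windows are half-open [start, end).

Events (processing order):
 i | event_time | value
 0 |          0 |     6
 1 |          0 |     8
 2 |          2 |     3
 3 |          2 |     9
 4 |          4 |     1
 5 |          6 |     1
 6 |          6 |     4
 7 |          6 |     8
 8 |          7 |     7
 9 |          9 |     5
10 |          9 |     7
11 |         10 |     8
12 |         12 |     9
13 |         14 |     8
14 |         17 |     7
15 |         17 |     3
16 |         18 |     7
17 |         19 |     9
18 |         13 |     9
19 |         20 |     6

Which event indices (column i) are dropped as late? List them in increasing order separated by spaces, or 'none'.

i=0 t=0 v=6: → [0,3); WM=−∞
i=1 t=0 v=8: → [0,3); WM=−∞
i=2 t=2 v=3: → [2,5),[0,3); WM=−∞
i=3 t=2 v=9: → [2,5),[0,3); WM=0
i=4 t=4 v=1: → [4,7),[2,5); WM=0
i=5 t=6 v=1: → [6,9),[4,7); WM=0
i=6 t=6 v=4: → [6,9),[4,7); WM=0
i=7 t=6 v=8: → [6,9),[4,7); WM=4; [0,3) fires=26
i=8 t=7 v=7: → [6,9); WM=4
i=9 t=9 v=5: → [8,11); WM=4
i=10 t=9 v=7: → [8,11); WM=4
i=11 t=10 v=8: → [10,13),[8,11); WM=8; [2,5) fires=13 [4,7) fires=14
i=12 t=12 v=9: → [12,15),[10,13); WM=8
i=13 t=14 v=8: → [14,17),[12,15); WM=8
i=14 t=17 v=7: → [16,19); WM=8
i=15 t=17 v=3: → [16,19); WM=15; [6,9) fires=20 [8,11) fires=20 [10,13) fires=17 [12,15) fires=17
i=16 t=18 v=7: → [18,21),[16,19); WM=15
i=17 t=19 v=9: → [18,21); WM=15
i=18 t=13 v=9: DROP (t<15-1); WM=15
i=19 t=20 v=6: → [20,23),[18,21); WM=18; [14,17) fires=8

18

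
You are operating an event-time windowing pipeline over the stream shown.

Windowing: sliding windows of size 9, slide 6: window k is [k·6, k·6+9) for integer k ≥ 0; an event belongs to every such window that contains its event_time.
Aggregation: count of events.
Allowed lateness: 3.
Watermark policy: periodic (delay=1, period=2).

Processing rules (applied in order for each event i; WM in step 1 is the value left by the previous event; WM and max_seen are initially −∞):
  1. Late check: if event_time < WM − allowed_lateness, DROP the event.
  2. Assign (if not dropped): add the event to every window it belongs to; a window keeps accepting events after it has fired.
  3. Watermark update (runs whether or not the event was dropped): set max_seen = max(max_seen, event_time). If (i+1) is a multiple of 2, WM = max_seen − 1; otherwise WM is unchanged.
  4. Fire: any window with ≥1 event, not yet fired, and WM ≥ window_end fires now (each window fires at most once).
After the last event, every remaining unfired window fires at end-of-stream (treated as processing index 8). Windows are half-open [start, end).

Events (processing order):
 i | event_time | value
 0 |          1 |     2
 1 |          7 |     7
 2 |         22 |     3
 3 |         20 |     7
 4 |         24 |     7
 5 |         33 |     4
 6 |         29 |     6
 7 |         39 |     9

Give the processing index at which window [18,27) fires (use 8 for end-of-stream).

i=0 t=1 v=2: → [0,9); WM=−∞
i=1 t=7 v=7: → [6,15),[0,9); WM=6
i=2 t=22 v=3: → [18,27); WM=6
i=3 t=20 v=7: → [18,27),[12,21); WM=21; [0,9) fires=2 [6,15) fires=1 [12,21) fires=1
i=4 t=24 v=7: → [24,33),[18,27); WM=21
i=5 t=33 v=4: → [30,39); WM=32; [18,27) fires=3
i=6 t=29 v=6: → [24,33); WM=32
i=7 t=39 v=9: → [36,45); WM=38; [24,33) fires=2

5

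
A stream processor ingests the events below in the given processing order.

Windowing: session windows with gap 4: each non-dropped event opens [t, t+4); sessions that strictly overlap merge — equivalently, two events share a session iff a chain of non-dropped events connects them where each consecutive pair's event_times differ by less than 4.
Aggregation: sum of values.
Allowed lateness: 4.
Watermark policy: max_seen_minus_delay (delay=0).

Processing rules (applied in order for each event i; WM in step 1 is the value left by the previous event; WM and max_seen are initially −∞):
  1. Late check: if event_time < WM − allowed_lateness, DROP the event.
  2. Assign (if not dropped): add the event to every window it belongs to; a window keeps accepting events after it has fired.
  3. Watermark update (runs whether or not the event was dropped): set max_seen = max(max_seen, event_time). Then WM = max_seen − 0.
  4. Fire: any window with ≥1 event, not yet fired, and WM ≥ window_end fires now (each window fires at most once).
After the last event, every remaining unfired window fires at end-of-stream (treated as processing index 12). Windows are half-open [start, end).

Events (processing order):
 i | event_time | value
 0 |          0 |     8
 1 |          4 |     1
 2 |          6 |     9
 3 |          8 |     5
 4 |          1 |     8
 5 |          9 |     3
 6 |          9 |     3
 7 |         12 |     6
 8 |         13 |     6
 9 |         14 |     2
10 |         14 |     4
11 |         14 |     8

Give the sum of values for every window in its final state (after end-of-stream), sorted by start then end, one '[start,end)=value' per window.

[0,4)=8 [4,18)=47

i=0 t=0 v=8: → [0,4); WM=0
i=1 t=4 v=1: → [4,8); WM=4
i=2 t=6 v=9: → [4,10); WM=6
i=3 t=8 v=5: → [4,12); WM=8
i=4 t=1 v=8: DROP (t<8-4); WM=8
i=5 t=9 v=3: → [4,13); WM=9
i=6 t=9 v=3: → [4,13); WM=9
i=7 t=12 v=6: → [4,16); WM=12
i=8 t=13 v=6: → [4,17); WM=13
i=9 t=14 v=2: → [4,18); WM=14
i=10 t=14 v=4: → [4,18); WM=14
i=11 t=14 v=8: → [4,18); WM=14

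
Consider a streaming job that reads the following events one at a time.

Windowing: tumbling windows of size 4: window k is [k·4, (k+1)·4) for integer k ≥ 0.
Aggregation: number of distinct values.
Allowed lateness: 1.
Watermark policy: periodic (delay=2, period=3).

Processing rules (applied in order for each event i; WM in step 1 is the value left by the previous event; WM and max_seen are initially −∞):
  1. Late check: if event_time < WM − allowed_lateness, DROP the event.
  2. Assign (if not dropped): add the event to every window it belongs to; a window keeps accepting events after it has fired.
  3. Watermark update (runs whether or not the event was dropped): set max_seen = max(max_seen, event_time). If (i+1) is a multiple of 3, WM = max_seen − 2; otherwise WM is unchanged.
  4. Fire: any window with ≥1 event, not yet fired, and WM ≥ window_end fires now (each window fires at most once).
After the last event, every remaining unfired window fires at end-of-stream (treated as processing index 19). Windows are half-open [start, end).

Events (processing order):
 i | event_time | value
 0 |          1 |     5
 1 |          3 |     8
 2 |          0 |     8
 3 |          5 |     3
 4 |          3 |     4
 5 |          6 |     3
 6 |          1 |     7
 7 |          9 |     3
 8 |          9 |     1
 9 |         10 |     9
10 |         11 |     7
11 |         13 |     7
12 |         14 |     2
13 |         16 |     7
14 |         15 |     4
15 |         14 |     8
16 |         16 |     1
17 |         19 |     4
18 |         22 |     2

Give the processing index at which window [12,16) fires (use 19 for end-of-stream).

i=0 t=1 v=5: → [0,4); WM=−∞
i=1 t=3 v=8: → [0,4); WM=−∞
i=2 t=0 v=8: → [0,4); WM=1
i=3 t=5 v=3: → [4,8); WM=1
i=4 t=3 v=4: → [0,4); WM=1
i=5 t=6 v=3: → [4,8); WM=4; [0,4) fires=3
i=6 t=1 v=7: DROP (t<4-1); WM=4
i=7 t=9 v=3: → [8,12); WM=4
i=8 t=9 v=1: → [8,12); WM=7
i=9 t=10 v=9: → [8,12); WM=7
i=10 t=11 v=7: → [8,12); WM=7
i=11 t=13 v=7: → [12,16); WM=11; [4,8) fires=1
i=12 t=14 v=2: → [12,16); WM=11
i=13 t=16 v=7: → [16,20); WM=11
i=14 t=15 v=4: → [12,16); WM=14; [8,12) fires=4
i=15 t=14 v=8: → [12,16); WM=14
i=16 t=16 v=1: → [16,20); WM=14
i=17 t=19 v=4: → [16,20); WM=17; [12,16) fires=4
i=18 t=22 v=2: → [20,24); WM=17

17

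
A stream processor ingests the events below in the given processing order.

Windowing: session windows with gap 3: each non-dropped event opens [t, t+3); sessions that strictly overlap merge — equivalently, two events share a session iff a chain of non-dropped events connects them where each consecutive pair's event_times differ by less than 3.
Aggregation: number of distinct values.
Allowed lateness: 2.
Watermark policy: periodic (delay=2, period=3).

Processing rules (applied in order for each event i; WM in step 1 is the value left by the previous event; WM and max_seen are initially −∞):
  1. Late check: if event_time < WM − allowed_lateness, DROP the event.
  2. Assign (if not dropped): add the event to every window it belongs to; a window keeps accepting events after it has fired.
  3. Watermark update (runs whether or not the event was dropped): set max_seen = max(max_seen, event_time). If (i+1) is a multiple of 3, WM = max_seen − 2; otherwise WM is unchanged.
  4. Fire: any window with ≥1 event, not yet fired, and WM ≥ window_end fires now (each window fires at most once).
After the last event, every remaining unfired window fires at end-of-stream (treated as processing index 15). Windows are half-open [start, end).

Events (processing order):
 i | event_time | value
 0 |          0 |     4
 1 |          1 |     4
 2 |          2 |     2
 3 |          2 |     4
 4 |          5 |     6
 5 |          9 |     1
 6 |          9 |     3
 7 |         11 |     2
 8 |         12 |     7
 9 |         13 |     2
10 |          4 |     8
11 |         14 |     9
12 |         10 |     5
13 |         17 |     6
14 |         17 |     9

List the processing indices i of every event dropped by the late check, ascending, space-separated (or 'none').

10

i=0 t=0 v=4: → [0,3); WM=−∞
i=1 t=1 v=4: → [0,4); WM=−∞
i=2 t=2 v=2: → [0,5); WM=0
i=3 t=2 v=4: → [0,5); WM=0
i=4 t=5 v=6: → [5,8); WM=0
i=5 t=9 v=1: → [9,12); WM=7
i=6 t=9 v=3: → [9,12); WM=7
i=7 t=11 v=2: → [9,14); WM=7
i=8 t=12 v=7: → [9,15); WM=10
i=9 t=13 v=2: → [9,16); WM=10
i=10 t=4 v=8: DROP (t<10-2); WM=10
i=11 t=14 v=9: → [9,17); WM=12
i=12 t=10 v=5: → [9,17); WM=12
i=13 t=17 v=6: → [17,20); WM=12
i=14 t=17 v=9: → [17,20); WM=15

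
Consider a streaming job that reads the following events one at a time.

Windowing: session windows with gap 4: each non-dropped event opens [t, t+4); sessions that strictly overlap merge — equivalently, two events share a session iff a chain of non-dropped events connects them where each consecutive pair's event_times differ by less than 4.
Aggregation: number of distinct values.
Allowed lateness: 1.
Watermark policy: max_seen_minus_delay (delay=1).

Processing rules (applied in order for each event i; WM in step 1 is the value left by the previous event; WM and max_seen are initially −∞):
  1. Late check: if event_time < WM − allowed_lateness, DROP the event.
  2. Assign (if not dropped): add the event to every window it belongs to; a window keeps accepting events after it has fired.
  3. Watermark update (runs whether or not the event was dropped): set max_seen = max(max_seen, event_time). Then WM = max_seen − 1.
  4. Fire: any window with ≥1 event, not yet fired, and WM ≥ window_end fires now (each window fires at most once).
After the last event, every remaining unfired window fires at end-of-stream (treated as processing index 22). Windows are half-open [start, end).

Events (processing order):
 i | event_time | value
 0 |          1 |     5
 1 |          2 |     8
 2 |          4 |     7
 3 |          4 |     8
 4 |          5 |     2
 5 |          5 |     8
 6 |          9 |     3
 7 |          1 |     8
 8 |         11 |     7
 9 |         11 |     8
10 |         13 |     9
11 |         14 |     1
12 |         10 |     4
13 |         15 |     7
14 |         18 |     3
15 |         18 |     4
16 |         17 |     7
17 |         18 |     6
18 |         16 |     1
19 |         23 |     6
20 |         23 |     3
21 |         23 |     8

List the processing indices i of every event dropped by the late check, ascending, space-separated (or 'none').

i=0 t=1 v=5: → [1,5); WM=0
i=1 t=2 v=8: → [1,6); WM=1
i=2 t=4 v=7: → [1,8); WM=3
i=3 t=4 v=8: → [1,8); WM=3
i=4 t=5 v=2: → [1,9); WM=4
i=5 t=5 v=8: → [1,9); WM=4
i=6 t=9 v=3: → [9,13); WM=8
i=7 t=1 v=8: DROP (t<8-1); WM=8
i=8 t=11 v=7: → [9,15); WM=10
i=9 t=11 v=8: → [9,15); WM=10
i=10 t=13 v=9: → [9,17); WM=12
i=11 t=14 v=1: → [9,18); WM=13
i=12 t=10 v=4: DROP (t<13-1); WM=13
i=13 t=15 v=7: → [9,19); WM=14
i=14 t=18 v=3: → [9,22); WM=17
i=15 t=18 v=4: → [9,22); WM=17
i=16 t=17 v=7: → [9,22); WM=17
i=17 t=18 v=6: → [9,22); WM=17
i=18 t=16 v=1: → [9,22); WM=17
i=19 t=23 v=6: → [23,27); WM=22
i=20 t=23 v=3: → [23,27); WM=22
i=21 t=23 v=8: → [23,27); WM=22

7 12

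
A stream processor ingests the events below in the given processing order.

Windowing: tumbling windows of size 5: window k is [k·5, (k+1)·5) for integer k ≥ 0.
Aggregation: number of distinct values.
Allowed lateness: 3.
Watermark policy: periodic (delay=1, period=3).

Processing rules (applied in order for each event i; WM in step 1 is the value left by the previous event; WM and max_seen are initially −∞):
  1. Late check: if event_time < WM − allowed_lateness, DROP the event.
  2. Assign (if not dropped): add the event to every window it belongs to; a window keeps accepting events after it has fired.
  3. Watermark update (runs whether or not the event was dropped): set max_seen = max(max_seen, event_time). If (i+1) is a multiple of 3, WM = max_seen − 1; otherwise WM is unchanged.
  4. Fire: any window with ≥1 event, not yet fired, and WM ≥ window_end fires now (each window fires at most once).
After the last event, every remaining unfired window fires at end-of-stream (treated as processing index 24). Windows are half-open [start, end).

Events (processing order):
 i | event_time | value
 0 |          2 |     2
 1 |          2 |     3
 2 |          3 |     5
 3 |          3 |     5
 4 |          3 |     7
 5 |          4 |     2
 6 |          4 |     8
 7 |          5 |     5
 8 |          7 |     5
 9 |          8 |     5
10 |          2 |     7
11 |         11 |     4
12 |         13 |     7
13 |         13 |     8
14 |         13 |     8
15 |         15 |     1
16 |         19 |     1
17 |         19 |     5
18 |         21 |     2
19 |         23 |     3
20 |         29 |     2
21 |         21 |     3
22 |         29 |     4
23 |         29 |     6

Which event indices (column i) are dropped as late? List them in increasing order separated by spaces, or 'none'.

i=0 t=2 v=2: → [0,5); WM=−∞
i=1 t=2 v=3: → [0,5); WM=−∞
i=2 t=3 v=5: → [0,5); WM=2
i=3 t=3 v=5: → [0,5); WM=2
i=4 t=3 v=7: → [0,5); WM=2
i=5 t=4 v=2: → [0,5); WM=3
i=6 t=4 v=8: → [0,5); WM=3
i=7 t=5 v=5: → [5,10); WM=3
i=8 t=7 v=5: → [5,10); WM=6; [0,5) fires=5
i=9 t=8 v=5: → [5,10); WM=6
i=10 t=2 v=7: DROP (t<6-3); WM=6
i=11 t=11 v=4: → [10,15); WM=10; [5,10) fires=1
i=12 t=13 v=7: → [10,15); WM=10
i=13 t=13 v=8: → [10,15); WM=10
i=14 t=13 v=8: → [10,15); WM=12
i=15 t=15 v=1: → [15,20); WM=12
i=16 t=19 v=1: → [15,20); WM=12
i=17 t=19 v=5: → [15,20); WM=18; [10,15) fires=3
i=18 t=21 v=2: → [20,25); WM=18
i=19 t=23 v=3: → [20,25); WM=18
i=20 t=29 v=2: → [25,30); WM=28; [15,20) fires=2 [20,25) fires=2
i=21 t=21 v=3: DROP (t<28-3); WM=28
i=22 t=29 v=4: → [25,30); WM=28
i=23 t=29 v=6: → [25,30); WM=28

10 21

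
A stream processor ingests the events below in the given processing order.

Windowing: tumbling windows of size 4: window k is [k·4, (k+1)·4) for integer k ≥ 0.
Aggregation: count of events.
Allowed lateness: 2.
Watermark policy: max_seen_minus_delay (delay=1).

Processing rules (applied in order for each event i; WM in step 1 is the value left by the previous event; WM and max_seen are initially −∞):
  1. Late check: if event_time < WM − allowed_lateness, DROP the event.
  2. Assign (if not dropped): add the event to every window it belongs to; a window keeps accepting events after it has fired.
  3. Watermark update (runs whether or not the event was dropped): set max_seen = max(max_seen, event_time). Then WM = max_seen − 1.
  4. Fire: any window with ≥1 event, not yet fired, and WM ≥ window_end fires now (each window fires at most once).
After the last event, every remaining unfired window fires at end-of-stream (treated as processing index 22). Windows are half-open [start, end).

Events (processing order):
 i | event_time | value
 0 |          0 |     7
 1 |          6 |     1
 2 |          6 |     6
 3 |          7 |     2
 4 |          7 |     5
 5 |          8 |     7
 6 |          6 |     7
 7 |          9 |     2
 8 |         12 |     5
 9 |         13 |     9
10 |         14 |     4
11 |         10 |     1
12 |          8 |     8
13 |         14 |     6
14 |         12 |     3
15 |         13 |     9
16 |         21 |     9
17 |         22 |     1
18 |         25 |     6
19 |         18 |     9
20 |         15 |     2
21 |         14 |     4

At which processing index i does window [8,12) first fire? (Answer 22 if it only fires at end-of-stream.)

i=0 t=0 v=7: → [0,4); WM=-1
i=1 t=6 v=1: → [4,8); WM=5; [0,4) fires=1
i=2 t=6 v=6: → [4,8); WM=5
i=3 t=7 v=2: → [4,8); WM=6
i=4 t=7 v=5: → [4,8); WM=6
i=5 t=8 v=7: → [8,12); WM=7
i=6 t=6 v=7: → [4,8); WM=7
i=7 t=9 v=2: → [8,12); WM=8; [4,8) fires=5
i=8 t=12 v=5: → [12,16); WM=11
i=9 t=13 v=9: → [12,16); WM=12; [8,12) fires=2
i=10 t=14 v=4: → [12,16); WM=13
i=11 t=10 v=1: DROP (t<13-2); WM=13
i=12 t=8 v=8: DROP (t<13-2); WM=13
i=13 t=14 v=6: → [12,16); WM=13
i=14 t=12 v=3: → [12,16); WM=13
i=15 t=13 v=9: → [12,16); WM=13
i=16 t=21 v=9: → [20,24); WM=20; [12,16) fires=6
i=17 t=22 v=1: → [20,24); WM=21
i=18 t=25 v=6: → [24,28); WM=24; [20,24) fires=2
i=19 t=18 v=9: DROP (t<24-2); WM=24
i=20 t=15 v=2: DROP (t<24-2); WM=24
i=21 t=14 v=4: DROP (t<24-2); WM=24

9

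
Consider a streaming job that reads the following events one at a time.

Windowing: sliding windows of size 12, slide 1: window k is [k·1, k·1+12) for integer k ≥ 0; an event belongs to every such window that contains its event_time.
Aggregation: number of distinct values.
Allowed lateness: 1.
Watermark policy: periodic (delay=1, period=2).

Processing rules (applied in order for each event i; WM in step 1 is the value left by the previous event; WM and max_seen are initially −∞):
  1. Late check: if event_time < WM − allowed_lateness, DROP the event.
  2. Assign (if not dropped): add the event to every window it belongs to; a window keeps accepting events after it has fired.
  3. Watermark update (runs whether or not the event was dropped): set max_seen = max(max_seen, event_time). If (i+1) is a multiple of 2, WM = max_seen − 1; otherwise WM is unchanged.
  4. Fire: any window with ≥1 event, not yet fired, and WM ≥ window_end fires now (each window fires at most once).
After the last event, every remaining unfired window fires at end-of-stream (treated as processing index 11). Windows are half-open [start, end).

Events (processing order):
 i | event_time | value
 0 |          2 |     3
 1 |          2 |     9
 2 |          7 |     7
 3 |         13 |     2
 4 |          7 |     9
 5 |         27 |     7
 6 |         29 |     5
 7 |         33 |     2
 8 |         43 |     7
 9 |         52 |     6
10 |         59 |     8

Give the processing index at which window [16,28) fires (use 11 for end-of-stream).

7

i=0 t=2 v=3: → [2,14),[1,13),[0,12); WM=−∞
i=1 t=2 v=9: → [2,14),[1,13),[0,12); WM=1
i=2 t=7 v=7: → [7,19),[6,18),[5,17),[4,16),[3,15),[2,14),[1,13),[0,12); WM=1
i=3 t=13 v=2: → [13,25),[12,24),[11,23),[10,22),[9,21),[8,20),[7,19),[6,18),[5,17),[4,16),[3,15),[2,14); WM=12; [0,12) fires=3
i=4 t=7 v=9: DROP (t<12-1); WM=12
i=5 t=27 v=7: → [27,39),[26,38),[25,37),[24,36),[23,35),[22,34),[21,33),[20,32),[19,31),[18,30),[17,29),[16,28); WM=26; [1,13) fires=3 [2,14) fires=4 [3,15) fires=2 [4,16) fires=2 [5,17) fires=2 [6,18) fires=2 [7,19) fires=2 [8,20) fires=1 [9,21) fires=1 [10,22) fires=1 [11,23) fires=1 [12,24) fires=1 [13,25) fires=1
i=6 t=29 v=5: → [29,41),[28,40),[27,39),[26,38),[25,37),[24,36),[23,35),[22,34),[21,33),[20,32),[19,31),[18,30); WM=26
i=7 t=33 v=2: → [33,45),[32,44),[31,43),[30,42),[29,41),[28,40),[27,39),[26,38),[25,37),[24,36),[23,35),[22,34); WM=32; [16,28) fires=1 [17,29) fires=1 [18,30) fires=2 [19,31) fires=2 [20,32) fires=2
i=8 t=43 v=7: → [43,55),[42,54),[41,53),[40,52),[39,51),[38,50),[37,49),[36,48),[35,47),[34,46),[33,45),[32,44); WM=32
i=9 t=52 v=6: → [52,64),[51,63),[50,62),[49,61),[48,60),[47,59),[46,58),[45,57),[44,56),[43,55),[42,54),[41,53); WM=51; [21,33) fires=2 [22,34) fires=3 [23,35) fires=3 [24,36) fires=3 [25,37) fires=3 [26,38) fires=3 [27,39) fires=3 [28,40) fires=2 [29,41) fires=2 [30,42) fires=1 [31,43) fires=1 [32,44) fires=2 [33,45) fires=2 [34,46) fires=1 [35,47) fires=1 [36,48) fires=1 [37,49) fires=1 [38,50) fires=1 [39,51) fires=1
i=10 t=59 v=8: → [59,71),[58,70),[57,69),[56,68),[55,67),[54,66),[53,65),[52,64),[51,63),[50,62),[49,61),[48,60); WM=51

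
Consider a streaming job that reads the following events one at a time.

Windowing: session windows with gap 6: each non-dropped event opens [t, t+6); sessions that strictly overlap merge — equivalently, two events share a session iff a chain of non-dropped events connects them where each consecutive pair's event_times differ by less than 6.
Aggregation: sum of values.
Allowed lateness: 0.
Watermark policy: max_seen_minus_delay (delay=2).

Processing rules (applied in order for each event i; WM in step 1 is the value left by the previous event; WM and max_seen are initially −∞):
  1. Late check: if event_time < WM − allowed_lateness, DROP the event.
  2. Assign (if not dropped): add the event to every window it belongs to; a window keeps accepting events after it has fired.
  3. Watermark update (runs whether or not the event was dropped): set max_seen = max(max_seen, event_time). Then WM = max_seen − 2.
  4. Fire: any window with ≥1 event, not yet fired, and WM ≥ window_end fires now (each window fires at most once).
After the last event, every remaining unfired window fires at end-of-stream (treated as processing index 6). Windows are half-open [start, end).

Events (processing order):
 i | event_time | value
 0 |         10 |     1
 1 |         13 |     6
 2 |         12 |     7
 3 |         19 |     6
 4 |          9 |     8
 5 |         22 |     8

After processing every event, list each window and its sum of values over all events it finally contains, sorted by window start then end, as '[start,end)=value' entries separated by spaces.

i=0 t=10 v=1: → [10,16); WM=8
i=1 t=13 v=6: → [10,19); WM=11
i=2 t=12 v=7: → [10,19); WM=11
i=3 t=19 v=6: → [19,25); WM=17
i=4 t=9 v=8: DROP (t<17-0); WM=17
i=5 t=22 v=8: → [19,28); WM=20

[10,19)=14 [19,28)=14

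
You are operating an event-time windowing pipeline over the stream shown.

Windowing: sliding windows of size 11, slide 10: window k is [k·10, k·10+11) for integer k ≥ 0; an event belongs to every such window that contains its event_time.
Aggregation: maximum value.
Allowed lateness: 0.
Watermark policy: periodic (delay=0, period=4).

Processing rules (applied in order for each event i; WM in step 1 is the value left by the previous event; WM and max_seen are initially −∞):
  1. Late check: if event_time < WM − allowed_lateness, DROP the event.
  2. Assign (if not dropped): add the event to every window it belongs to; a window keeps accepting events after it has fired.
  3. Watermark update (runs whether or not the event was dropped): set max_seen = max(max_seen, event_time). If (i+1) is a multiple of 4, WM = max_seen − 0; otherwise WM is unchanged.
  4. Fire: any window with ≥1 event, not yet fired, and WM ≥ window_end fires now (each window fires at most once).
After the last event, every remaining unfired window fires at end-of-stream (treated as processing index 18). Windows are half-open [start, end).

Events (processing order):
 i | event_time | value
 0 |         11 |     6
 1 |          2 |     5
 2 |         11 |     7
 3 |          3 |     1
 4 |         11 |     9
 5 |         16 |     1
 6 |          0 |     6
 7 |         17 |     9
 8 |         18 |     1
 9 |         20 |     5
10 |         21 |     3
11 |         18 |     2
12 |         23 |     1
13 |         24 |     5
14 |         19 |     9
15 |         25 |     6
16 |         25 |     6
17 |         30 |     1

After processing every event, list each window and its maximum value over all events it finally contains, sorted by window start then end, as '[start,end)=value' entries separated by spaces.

[0,11)=5 [10,21)=9 [20,31)=6 [30,41)=1

i=0 t=11 v=6: → [10,21); WM=−∞
i=1 t=2 v=5: → [0,11); WM=−∞
i=2 t=11 v=7: → [10,21); WM=−∞
i=3 t=3 v=1: → [0,11); WM=11; [0,11) fires=5
i=4 t=11 v=9: → [10,21); WM=11
i=5 t=16 v=1: → [10,21); WM=11
i=6 t=0 v=6: DROP (t<11-0); WM=11
i=7 t=17 v=9: → [10,21); WM=17
i=8 t=18 v=1: → [10,21); WM=17
i=9 t=20 v=5: → [20,31),[10,21); WM=17
i=10 t=21 v=3: → [20,31); WM=17
i=11 t=18 v=2: → [10,21); WM=21; [10,21) fires=9
i=12 t=23 v=1: → [20,31); WM=21
i=13 t=24 v=5: → [20,31); WM=21
i=14 t=19 v=9: DROP (t<21-0); WM=21
i=15 t=25 v=6: → [20,31); WM=25
i=16 t=25 v=6: → [20,31); WM=25
i=17 t=30 v=1: → [30,41),[20,31); WM=25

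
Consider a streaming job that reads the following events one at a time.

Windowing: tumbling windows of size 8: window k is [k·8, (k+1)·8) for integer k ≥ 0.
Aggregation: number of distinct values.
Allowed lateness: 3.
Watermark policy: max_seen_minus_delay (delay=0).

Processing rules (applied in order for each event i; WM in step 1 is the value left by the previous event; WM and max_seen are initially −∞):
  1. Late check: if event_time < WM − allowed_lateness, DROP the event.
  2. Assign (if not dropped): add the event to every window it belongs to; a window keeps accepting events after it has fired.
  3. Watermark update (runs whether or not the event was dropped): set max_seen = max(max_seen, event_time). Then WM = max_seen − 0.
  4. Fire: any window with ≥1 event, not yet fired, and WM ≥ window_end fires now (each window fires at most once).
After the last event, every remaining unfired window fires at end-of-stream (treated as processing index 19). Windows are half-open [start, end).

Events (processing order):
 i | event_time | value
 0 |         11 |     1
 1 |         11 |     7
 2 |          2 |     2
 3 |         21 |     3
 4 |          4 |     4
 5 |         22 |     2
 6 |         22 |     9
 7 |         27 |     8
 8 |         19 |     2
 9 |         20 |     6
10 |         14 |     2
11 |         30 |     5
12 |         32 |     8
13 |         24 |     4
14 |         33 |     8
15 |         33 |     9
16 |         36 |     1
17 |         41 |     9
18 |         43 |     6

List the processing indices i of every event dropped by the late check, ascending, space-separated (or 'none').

2 4 8 9 10 13

i=0 t=11 v=1: → [8,16); WM=11
i=1 t=11 v=7: → [8,16); WM=11
i=2 t=2 v=2: DROP (t<11-3); WM=11
i=3 t=21 v=3: → [16,24); WM=21; [8,16) fires=2
i=4 t=4 v=4: DROP (t<21-3); WM=21
i=5 t=22 v=2: → [16,24); WM=22
i=6 t=22 v=9: → [16,24); WM=22
i=7 t=27 v=8: → [24,32); WM=27; [16,24) fires=3
i=8 t=19 v=2: DROP (t<27-3); WM=27
i=9 t=20 v=6: DROP (t<27-3); WM=27
i=10 t=14 v=2: DROP (t<27-3); WM=27
i=11 t=30 v=5: → [24,32); WM=30
i=12 t=32 v=8: → [32,40); WM=32; [24,32) fires=2
i=13 t=24 v=4: DROP (t<32-3); WM=32
i=14 t=33 v=8: → [32,40); WM=33
i=15 t=33 v=9: → [32,40); WM=33
i=16 t=36 v=1: → [32,40); WM=36
i=17 t=41 v=9: → [40,48); WM=41; [32,40) fires=3
i=18 t=43 v=6: → [40,48); WM=43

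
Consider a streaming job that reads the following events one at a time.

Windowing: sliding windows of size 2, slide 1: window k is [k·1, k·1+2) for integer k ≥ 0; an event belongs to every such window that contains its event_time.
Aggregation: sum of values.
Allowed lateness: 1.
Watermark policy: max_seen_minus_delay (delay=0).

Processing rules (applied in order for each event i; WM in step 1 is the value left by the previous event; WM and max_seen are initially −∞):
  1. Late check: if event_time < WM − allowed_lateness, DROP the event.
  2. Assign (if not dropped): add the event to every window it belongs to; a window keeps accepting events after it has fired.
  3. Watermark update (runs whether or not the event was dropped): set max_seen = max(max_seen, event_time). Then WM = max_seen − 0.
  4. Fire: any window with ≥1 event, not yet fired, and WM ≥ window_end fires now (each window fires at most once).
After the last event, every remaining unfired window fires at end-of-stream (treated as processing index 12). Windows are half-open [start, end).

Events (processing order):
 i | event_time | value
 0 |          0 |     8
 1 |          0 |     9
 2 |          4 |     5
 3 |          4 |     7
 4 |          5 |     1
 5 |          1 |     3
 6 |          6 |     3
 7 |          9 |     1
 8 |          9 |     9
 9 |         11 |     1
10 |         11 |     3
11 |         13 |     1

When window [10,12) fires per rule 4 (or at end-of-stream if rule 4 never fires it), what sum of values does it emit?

4

i=0 t=0 v=8: → [0,2); WM=0
i=1 t=0 v=9: → [0,2); WM=0
i=2 t=4 v=5: → [4,6),[3,5); WM=4; [0,2) fires=17
i=3 t=4 v=7: → [4,6),[3,5); WM=4
i=4 t=5 v=1: → [5,7),[4,6); WM=5; [3,5) fires=12
i=5 t=1 v=3: DROP (t<5-1); WM=5
i=6 t=6 v=3: → [6,8),[5,7); WM=6; [4,6) fires=13
i=7 t=9 v=1: → [9,11),[8,10); WM=9; [5,7) fires=4 [6,8) fires=3
i=8 t=9 v=9: → [9,11),[8,10); WM=9
i=9 t=11 v=1: → [11,13),[10,12); WM=11; [8,10) fires=10 [9,11) fires=10
i=10 t=11 v=3: → [11,13),[10,12); WM=11
i=11 t=13 v=1: → [13,15),[12,14); WM=13; [10,12) fires=4 [11,13) fires=4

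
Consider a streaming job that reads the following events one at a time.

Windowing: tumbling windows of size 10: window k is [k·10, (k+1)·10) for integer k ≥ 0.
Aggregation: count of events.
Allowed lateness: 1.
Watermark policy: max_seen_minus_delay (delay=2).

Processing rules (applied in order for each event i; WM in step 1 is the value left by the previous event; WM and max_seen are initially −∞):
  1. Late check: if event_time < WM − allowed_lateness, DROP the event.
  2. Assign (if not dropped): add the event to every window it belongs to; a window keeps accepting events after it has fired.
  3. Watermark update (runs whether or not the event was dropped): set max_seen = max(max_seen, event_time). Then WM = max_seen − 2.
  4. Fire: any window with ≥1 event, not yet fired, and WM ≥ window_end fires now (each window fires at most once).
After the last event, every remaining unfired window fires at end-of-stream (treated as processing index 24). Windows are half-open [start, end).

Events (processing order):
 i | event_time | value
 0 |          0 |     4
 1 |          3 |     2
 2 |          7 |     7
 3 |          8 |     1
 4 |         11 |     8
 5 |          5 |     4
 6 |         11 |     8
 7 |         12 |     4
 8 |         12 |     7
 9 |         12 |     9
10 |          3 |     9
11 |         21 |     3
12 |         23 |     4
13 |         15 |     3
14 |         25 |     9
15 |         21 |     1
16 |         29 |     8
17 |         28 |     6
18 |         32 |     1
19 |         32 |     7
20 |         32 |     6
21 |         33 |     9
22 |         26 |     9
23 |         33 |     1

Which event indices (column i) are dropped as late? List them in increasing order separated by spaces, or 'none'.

i=0 t=0 v=4: → [0,10); WM=-2
i=1 t=3 v=2: → [0,10); WM=1
i=2 t=7 v=7: → [0,10); WM=5
i=3 t=8 v=1: → [0,10); WM=6
i=4 t=11 v=8: → [10,20); WM=9
i=5 t=5 v=4: DROP (t<9-1); WM=9
i=6 t=11 v=8: → [10,20); WM=9
i=7 t=12 v=4: → [10,20); WM=10; [0,10) fires=4
i=8 t=12 v=7: → [10,20); WM=10
i=9 t=12 v=9: → [10,20); WM=10
i=10 t=3 v=9: DROP (t<10-1); WM=10
i=11 t=21 v=3: → [20,30); WM=19
i=12 t=23 v=4: → [20,30); WM=21; [10,20) fires=5
i=13 t=15 v=3: DROP (t<21-1); WM=21
i=14 t=25 v=9: → [20,30); WM=23
i=15 t=21 v=1: DROP (t<23-1); WM=23
i=16 t=29 v=8: → [20,30); WM=27
i=17 t=28 v=6: → [20,30); WM=27
i=18 t=32 v=1: → [30,40); WM=30; [20,30) fires=5
i=19 t=32 v=7: → [30,40); WM=30
i=20 t=32 v=6: → [30,40); WM=30
i=21 t=33 v=9: → [30,40); WM=31
i=22 t=26 v=9: DROP (t<31-1); WM=31
i=23 t=33 v=1: → [30,40); WM=31

5 10 13 15 22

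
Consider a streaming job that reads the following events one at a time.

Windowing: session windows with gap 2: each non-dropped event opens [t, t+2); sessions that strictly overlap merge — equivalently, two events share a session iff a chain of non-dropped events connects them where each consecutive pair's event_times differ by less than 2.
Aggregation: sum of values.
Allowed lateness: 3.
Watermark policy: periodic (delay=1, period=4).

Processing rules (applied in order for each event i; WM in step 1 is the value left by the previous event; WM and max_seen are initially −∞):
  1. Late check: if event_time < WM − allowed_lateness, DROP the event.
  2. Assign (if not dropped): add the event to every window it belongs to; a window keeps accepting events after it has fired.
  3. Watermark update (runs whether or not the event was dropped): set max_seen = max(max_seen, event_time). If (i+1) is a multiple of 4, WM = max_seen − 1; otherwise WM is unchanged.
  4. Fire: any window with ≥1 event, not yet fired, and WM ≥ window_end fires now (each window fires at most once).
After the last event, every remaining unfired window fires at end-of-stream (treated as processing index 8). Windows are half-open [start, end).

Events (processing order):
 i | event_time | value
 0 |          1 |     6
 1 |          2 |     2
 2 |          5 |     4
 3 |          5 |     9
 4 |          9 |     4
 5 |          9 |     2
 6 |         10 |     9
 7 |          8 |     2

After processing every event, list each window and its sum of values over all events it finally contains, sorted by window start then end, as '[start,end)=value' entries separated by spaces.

i=0 t=1 v=6: → [1,3); WM=−∞
i=1 t=2 v=2: → [1,4); WM=−∞
i=2 t=5 v=4: → [5,7); WM=−∞
i=3 t=5 v=9: → [5,7); WM=4
i=4 t=9 v=4: → [9,11); WM=4
i=5 t=9 v=2: → [9,11); WM=4
i=6 t=10 v=9: → [9,12); WM=4
i=7 t=8 v=2: → [8,12); WM=9

[1,4)=8 [5,7)=13 [8,12)=17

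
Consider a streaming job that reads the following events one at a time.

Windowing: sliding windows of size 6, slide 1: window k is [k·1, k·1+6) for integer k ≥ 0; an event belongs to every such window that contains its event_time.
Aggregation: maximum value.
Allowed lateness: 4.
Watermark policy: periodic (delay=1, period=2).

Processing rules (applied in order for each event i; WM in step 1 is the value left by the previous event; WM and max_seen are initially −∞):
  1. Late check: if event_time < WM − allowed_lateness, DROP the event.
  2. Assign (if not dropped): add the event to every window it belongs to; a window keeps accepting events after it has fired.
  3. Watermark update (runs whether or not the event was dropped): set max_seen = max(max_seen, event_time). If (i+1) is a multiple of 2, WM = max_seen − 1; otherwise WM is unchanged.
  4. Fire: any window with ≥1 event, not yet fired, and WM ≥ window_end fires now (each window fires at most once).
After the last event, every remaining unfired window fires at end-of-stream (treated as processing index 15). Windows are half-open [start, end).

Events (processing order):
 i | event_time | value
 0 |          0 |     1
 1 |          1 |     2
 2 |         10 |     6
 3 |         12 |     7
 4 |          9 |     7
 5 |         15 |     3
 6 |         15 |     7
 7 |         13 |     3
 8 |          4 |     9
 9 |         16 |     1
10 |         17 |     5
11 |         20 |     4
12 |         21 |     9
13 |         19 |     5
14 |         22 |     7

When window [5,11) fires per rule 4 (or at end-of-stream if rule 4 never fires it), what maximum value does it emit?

i=0 t=0 v=1: → [0,6); WM=−∞
i=1 t=1 v=2: → [1,7),[0,6); WM=0
i=2 t=10 v=6: → [10,16),[9,15),[8,14),[7,13),[6,12),[5,11); WM=0
i=3 t=12 v=7: → [12,18),[11,17),[10,16),[9,15),[8,14),[7,13); WM=11; [0,6) fires=2 [1,7) fires=2 [5,11) fires=6
i=4 t=9 v=7: → [9,15),[8,14),[7,13),[6,12),[5,11),[4,10); WM=11; [4,10) fires=7
i=5 t=15 v=3: → [15,21),[14,20),[13,19),[12,18),[11,17),[10,16); WM=14; [6,12) fires=7 [7,13) fires=7 [8,14) fires=7
i=6 t=15 v=7: → [15,21),[14,20),[13,19),[12,18),[11,17),[10,16); WM=14
i=7 t=13 v=3: → [13,19),[12,18),[11,17),[10,16),[9,15),[8,14); WM=14
i=8 t=4 v=9: DROP (t<14-4); WM=14
i=9 t=16 v=1: → [16,22),[15,21),[14,20),[13,19),[12,18),[11,17); WM=15; [9,15) fires=7
i=10 t=17 v=5: → [17,23),[16,22),[15,21),[14,20),[13,19),[12,18); WM=15
i=11 t=20 v=4: → [20,26),[19,25),[18,24),[17,23),[16,22),[15,21); WM=19; [10,16) fires=7 [11,17) fires=7 [12,18) fires=7 [13,19) fires=7
i=12 t=21 v=9: → [21,27),[20,26),[19,25),[18,24),[17,23),[16,22); WM=19
i=13 t=19 v=5: → [19,25),[18,24),[17,23),[16,22),[15,21),[14,20); WM=20; [14,20) fires=7
i=14 t=22 v=7: → [22,28),[21,27),[20,26),[19,25),[18,24),[17,23); WM=20

6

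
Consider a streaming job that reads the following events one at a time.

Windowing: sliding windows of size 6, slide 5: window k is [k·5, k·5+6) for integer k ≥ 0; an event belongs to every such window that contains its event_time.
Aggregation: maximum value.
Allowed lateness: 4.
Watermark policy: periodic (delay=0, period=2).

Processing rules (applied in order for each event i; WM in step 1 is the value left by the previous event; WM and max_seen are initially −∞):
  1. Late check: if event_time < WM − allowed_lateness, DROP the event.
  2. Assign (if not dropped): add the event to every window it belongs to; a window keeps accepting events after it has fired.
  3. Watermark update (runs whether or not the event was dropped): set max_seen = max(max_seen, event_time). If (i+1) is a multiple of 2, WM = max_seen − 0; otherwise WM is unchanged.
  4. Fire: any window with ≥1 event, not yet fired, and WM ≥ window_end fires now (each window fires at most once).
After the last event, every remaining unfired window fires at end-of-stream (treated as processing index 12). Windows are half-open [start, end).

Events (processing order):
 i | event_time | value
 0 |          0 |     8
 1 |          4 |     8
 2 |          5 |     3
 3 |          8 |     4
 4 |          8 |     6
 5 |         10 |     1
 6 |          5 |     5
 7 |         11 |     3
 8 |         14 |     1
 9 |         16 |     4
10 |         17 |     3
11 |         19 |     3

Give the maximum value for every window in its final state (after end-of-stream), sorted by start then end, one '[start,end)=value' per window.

[0,6)=8 [5,11)=6 [10,16)=3 [15,21)=4

i=0 t=0 v=8: → [0,6); WM=−∞
i=1 t=4 v=8: → [0,6); WM=4
i=2 t=5 v=3: → [5,11),[0,6); WM=4
i=3 t=8 v=4: → [5,11); WM=8; [0,6) fires=8
i=4 t=8 v=6: → [5,11); WM=8
i=5 t=10 v=1: → [10,16),[5,11); WM=10
i=6 t=5 v=5: DROP (t<10-4); WM=10
i=7 t=11 v=3: → [10,16); WM=11; [5,11) fires=6
i=8 t=14 v=1: → [10,16); WM=11
i=9 t=16 v=4: → [15,21); WM=16; [10,16) fires=3
i=10 t=17 v=3: → [15,21); WM=16
i=11 t=19 v=3: → [15,21); WM=19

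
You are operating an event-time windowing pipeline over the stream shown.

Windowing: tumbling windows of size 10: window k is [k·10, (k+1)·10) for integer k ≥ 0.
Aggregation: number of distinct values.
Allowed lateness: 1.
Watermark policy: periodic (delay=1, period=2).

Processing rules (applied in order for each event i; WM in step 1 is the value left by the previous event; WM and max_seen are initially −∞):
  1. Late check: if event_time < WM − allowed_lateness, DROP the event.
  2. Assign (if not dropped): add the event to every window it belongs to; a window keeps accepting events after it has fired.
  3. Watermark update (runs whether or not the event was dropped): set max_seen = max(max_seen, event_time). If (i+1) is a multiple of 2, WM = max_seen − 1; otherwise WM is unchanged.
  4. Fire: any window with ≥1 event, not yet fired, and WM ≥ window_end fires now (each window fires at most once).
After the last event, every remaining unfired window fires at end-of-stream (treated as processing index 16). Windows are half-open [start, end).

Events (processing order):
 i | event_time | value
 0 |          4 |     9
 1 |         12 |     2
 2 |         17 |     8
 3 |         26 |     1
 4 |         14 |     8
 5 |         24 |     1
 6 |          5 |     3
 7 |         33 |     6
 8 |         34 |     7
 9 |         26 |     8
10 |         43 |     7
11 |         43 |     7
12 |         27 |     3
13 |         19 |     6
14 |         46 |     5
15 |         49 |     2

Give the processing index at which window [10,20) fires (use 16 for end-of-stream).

3

i=0 t=4 v=9: → [0,10); WM=−∞
i=1 t=12 v=2: → [10,20); WM=11; [0,10) fires=1
i=2 t=17 v=8: → [10,20); WM=11
i=3 t=26 v=1: → [20,30); WM=25; [10,20) fires=2
i=4 t=14 v=8: DROP (t<25-1); WM=25
i=5 t=24 v=1: → [20,30); WM=25
i=6 t=5 v=3: DROP (t<25-1); WM=25
i=7 t=33 v=6: → [30,40); WM=32; [20,30) fires=1
i=8 t=34 v=7: → [30,40); WM=32
i=9 t=26 v=8: DROP (t<32-1); WM=33
i=10 t=43 v=7: → [40,50); WM=33
i=11 t=43 v=7: → [40,50); WM=42; [30,40) fires=2
i=12 t=27 v=3: DROP (t<42-1); WM=42
i=13 t=19 v=6: DROP (t<42-1); WM=42
i=14 t=46 v=5: → [40,50); WM=42
i=15 t=49 v=2: → [40,50); WM=48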